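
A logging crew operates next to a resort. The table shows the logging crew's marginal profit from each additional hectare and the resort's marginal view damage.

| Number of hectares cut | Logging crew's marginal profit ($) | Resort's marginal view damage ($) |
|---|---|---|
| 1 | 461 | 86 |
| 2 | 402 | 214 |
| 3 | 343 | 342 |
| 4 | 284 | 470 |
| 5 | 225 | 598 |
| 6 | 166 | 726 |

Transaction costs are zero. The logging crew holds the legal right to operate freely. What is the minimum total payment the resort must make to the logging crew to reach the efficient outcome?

Left alone the logging crew would choose level 6 (marginal profit stays positive).
Efficient level: k* = 3 (marginal profit ≥ marginal view damage through 3).
The resort must at least cover the logging crew's forgone profit from cutting 6→3: 284 + 225 + 166 = 675.

$675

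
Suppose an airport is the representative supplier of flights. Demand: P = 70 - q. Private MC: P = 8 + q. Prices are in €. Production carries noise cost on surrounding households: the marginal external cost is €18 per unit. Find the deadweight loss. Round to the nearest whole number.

DWL = €81

Market equilibrium (private): 8 + q = 70 - q → q_m = 31.0000.
Social marginal cost = private MC + MEC = 26 + q.
Set SMC = demand: 26 + q = 70 - q → q* = 22.0000.
The loss is the area between SMC and demand from q* to q_m; with linear curves that's a triangle of height MEC(q_m).
DWL = ½ × 9.0000 × 18.0000 = 81.0000.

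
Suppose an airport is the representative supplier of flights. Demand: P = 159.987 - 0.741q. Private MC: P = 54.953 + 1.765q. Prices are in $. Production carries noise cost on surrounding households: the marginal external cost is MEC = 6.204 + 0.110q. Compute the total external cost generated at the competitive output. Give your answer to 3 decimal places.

Market equilibrium (private): 54.953 + 1.765q = 159.987 - 0.741q → q_m = 41.9130.
Total external cost = ∫₀^{q_m} (6.204 + 0.110q) dq = 6.204×41.9130 + ½×0.110×41.9130² = 356.6467.

$356.647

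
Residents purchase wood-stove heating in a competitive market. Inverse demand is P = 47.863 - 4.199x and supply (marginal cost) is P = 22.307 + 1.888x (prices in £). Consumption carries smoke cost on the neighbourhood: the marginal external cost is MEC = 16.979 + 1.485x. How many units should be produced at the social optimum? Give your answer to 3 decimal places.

Social marginal benefit = demand − MEC = 30.884 - 5.684x.
Set SMB = MC: 30.884 - 5.684x = 22.307 + 1.888x → x* = 1.1327.

x* = 1.133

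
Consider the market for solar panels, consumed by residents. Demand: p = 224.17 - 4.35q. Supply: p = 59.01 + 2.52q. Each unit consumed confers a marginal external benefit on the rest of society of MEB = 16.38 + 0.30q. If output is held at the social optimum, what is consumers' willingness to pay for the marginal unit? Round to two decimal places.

P = 103.97

Social marginal benefit = demand + MEB = 240.55 - 4.05q.
Set SMB = MC: 240.55 - 4.05q = 59.01 + 2.52q → q* = 27.6317.
Consumer price on the demand curve at q*: 224.17 − 4.35×27.6317 = 103.9721.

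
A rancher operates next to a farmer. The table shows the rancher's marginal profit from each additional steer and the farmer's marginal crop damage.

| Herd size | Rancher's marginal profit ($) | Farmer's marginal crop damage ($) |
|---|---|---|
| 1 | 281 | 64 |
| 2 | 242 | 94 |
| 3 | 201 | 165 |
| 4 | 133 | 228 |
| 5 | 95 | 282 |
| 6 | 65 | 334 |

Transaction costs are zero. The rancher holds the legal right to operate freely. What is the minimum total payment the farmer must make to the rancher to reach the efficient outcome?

$293

Left alone the rancher would choose level 6 (marginal profit stays positive).
Efficient level: k* = 3 (marginal profit ≥ marginal crop damage through 3).
The farmer must at least cover the rancher's forgone profit from cutting 6→3: 133 + 95 + 65 = 293.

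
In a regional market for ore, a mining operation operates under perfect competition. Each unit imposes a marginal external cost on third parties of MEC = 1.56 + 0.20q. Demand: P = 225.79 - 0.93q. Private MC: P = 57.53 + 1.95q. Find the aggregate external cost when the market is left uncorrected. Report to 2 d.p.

432.47

Market equilibrium (private): 57.53 + 1.95q = 225.79 - 0.93q → q_m = 58.4236.
Total external cost = ∫₀^{q_m} (1.56 + 0.20q) dq = 1.56×58.4236 + ½×0.20×58.4236² = 432.4725.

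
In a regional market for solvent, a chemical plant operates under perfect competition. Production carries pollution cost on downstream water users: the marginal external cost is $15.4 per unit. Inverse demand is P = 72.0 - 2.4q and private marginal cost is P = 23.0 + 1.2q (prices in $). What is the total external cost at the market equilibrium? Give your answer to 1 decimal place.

$209.6

Market equilibrium (private): 23.0 + 1.2q = 72.0 - 2.4q → q_m = 13.6111.
Total external cost = MEC × q_m = 15.4 × 13.6111 = 209.6109.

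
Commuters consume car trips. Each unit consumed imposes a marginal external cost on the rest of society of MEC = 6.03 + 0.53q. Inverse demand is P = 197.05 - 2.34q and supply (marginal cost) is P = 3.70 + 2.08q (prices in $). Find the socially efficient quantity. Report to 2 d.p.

Social marginal benefit = demand − MEC = 191.02 - 2.87q.
Set SMB = MC: 191.02 - 2.87q = 3.70 + 2.08q → q* = 37.8424.

q* = 37.84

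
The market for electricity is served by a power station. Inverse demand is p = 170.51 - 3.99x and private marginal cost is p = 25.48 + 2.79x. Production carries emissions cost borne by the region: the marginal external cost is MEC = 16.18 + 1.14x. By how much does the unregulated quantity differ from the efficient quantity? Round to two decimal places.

Market equilibrium (private): 25.48 + 2.79x = 170.51 - 3.99x → x_m = 21.3909.
Social marginal cost = private MC + MEC = 41.66 + 3.93x.
Set SMC = demand: 41.66 + 3.93x = 170.51 - 3.99x → x* = 16.2689.
Gap = |21.3909 − 16.2689| = 5.1220.

5.12 units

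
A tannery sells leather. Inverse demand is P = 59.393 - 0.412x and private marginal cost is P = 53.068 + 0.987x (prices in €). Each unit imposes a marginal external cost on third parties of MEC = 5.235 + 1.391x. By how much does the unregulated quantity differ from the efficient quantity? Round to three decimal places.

Market equilibrium (private): 53.068 + 0.987x = 59.393 - 0.412x → x_m = 4.5211.
Social marginal cost = private MC + MEC = 58.303 + 2.378x.
Set SMC = demand: 58.303 + 2.378x = 59.393 - 0.412x → x* = 0.3907.
Gap = |4.5211 − 0.3907| = 4.1304.

4.130 units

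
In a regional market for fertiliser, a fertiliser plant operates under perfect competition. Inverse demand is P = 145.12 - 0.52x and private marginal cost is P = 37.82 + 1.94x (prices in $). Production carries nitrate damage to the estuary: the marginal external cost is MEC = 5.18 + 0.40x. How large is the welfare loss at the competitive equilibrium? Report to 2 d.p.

DWL = $89.51

Market equilibrium (private): 37.82 + 1.94x = 145.12 - 0.52x → x_m = 43.6179.
Social marginal cost = private MC + MEC = 43.00 + 2.34x.
Set SMC = demand: 43.00 + 2.34x = 145.12 - 0.52x → x* = 35.7063.
The loss is the area between SMC and demand from x* to x_m; with linear curves that's a triangle of height MEC(x_m).
DWL = ½ × 7.9116 × 22.6272 = 89.5087.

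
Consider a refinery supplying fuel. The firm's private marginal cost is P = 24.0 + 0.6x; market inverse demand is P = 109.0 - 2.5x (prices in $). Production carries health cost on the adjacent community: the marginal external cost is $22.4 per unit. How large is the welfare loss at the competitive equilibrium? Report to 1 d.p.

DWL = $80.9

Market equilibrium (private): 24.0 + 0.6x = 109.0 - 2.5x → x_m = 27.4194.
Social marginal cost = private MC + MEC = 46.4 + 0.6x.
Set SMC = demand: 46.4 + 0.6x = 109.0 - 2.5x → x* = 20.1935.
Height of the DWL triangle at x_m is SMC(x_m) − demand(x_m) = MEC(x_m) = 22.4000.
DWL = ½ × 7.2259 × 22.4000 = 80.9301.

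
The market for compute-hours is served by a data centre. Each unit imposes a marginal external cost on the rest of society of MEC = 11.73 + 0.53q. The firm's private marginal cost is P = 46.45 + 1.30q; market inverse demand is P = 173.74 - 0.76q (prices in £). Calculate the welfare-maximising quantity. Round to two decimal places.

q* = 44.62

Social marginal cost = private MC + MEC = 58.18 + 1.83q.
Set SMC = demand: 58.18 + 1.83q = 173.74 - 0.76q → q* = 44.6178.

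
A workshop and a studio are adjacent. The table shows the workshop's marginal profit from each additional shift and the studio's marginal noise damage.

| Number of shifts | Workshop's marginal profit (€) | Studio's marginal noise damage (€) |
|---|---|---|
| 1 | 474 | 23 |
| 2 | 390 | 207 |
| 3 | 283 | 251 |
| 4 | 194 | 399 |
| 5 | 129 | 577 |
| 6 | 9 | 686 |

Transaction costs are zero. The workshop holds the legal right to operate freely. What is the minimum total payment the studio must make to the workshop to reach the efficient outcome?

Left alone the workshop would choose level 6 (marginal profit stays positive).
Efficient level: k* = 3 (marginal profit ≥ marginal noise damage through 3).
The studio must at least cover the workshop's forgone profit from cutting 6→3: 194 + 129 + 9 = 332.

€332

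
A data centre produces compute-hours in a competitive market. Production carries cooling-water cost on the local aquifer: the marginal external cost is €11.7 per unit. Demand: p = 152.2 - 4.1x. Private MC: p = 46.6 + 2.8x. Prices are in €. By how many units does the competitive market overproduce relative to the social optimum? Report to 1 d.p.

1.7 units

Market equilibrium (private): 46.6 + 2.8x = 152.2 - 4.1x → x_m = 15.3043.
Social marginal cost = private MC + MEC = 58.3 + 2.8x.
Set SMC = demand: 58.3 + 2.8x = 152.2 - 4.1x → x* = 13.6087.
Gap = |15.3043 − 13.6087| = 1.6956.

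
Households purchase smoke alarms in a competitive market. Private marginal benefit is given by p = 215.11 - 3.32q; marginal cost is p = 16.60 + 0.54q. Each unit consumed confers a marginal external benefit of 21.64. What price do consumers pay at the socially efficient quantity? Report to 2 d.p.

P = 25.76

Social marginal benefit = demand + MEB = 236.75 - 3.32q.
Set SMB = MC: 236.75 - 3.32q = 16.60 + 0.54q → q* = 57.0337.
Consumer price on the demand curve at q*: 215.11 − 3.32×57.0337 = 25.7581.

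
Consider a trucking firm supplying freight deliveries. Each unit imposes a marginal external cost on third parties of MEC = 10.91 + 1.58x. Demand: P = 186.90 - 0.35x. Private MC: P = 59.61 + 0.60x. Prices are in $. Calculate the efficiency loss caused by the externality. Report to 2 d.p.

DWL = $9793.82

Market equilibrium (private): 59.61 + 0.60x = 186.90 - 0.35x → x_m = 133.9895.
Social marginal cost = private MC + MEC = 70.52 + 2.18x.
Set SMC = demand: 70.52 + 2.18x = 186.90 - 0.35x → x* = 46.0000.
Height of the DWL triangle at x_m is SMC(x_m) − demand(x_m) = MEC(x_m) = 222.6134.
DWL = ½ × 87.9895 × 222.6134 = 9793.8209.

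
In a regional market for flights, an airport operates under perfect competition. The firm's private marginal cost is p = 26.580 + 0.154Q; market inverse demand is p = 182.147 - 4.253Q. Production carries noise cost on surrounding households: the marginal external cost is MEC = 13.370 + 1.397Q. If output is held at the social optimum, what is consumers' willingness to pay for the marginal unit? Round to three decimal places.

Social marginal cost = private MC + MEC = 39.950 + 1.551Q.
Set SMC = demand: 39.950 + 1.551Q = 182.147 - 4.253Q → Q* = 24.4998.
Consumer price on the demand curve at Q*: 182.147 − 4.253×24.4998 = 77.9494.

P = 77.949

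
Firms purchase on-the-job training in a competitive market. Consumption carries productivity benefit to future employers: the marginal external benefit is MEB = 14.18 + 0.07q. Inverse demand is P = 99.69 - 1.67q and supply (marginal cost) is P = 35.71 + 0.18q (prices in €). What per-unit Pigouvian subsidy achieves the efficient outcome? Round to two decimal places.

subsidy = €17.25 per unit

Social marginal benefit = demand + MEB = 113.87 - 1.60q.
Set SMB = MC: 113.87 - 1.60q = 35.71 + 0.18q → q* = 43.9101.
The Pigouvian subsidy equals MEB at q*: 14.18 + 0.07×43.9101 = 17.2537.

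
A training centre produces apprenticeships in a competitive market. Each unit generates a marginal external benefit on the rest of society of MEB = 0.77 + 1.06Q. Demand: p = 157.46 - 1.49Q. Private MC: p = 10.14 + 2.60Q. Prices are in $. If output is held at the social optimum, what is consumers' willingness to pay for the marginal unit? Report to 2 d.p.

P = $84.64

Social marginal cost = private MC − MEB = 9.37 + 1.54Q.
Set SMC = demand: 9.37 + 1.54Q = 157.46 - 1.49Q → Q* = 48.8746.
Consumer price on the demand curve at Q*: 157.46 − 1.49×48.8746 = 84.6368.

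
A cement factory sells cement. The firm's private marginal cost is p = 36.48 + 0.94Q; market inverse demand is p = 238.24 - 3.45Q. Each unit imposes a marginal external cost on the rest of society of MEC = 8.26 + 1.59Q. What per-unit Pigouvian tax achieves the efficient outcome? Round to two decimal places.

Social marginal cost = private MC + MEC = 44.74 + 2.53Q.
Set SMC = demand: 44.74 + 2.53Q = 238.24 - 3.45Q → Q* = 32.3579.
The Pigouvian tax equals MEC at Q*: 8.26 + 1.59×32.3579 = 59.7091.

tax = 59.71 per unit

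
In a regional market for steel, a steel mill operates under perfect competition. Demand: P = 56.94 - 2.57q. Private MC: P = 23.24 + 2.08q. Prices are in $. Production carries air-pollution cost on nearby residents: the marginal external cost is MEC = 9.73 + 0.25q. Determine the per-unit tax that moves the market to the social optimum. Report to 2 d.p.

Social marginal cost = private MC + MEC = 32.97 + 2.33q.
Set SMC = demand: 32.97 + 2.33q = 56.94 - 2.57q → q* = 4.8918.
The Pigouvian tax equals MEC at q*: 9.73 + 0.25×4.8918 = 10.9530.

tax = $10.95 per unit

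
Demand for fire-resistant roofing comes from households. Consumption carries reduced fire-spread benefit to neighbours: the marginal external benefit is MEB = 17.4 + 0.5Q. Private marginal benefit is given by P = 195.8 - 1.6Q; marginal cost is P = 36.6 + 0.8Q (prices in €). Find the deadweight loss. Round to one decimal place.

Market equilibrium (private): 36.6 + 0.8Q = 195.8 - 1.6Q → Q_m = 66.3333.
Social marginal benefit = demand + MEB = 213.2 - 1.1Q.
Set SMB = MC: 213.2 - 1.1Q = 36.6 + 0.8Q → Q* = 92.9474.
Between Q* and Q_m the wedge SMB − MC runs linearly from 0 to MEB(Q_m), so the loss is a triangle.
DWL = ½ × 26.6141 × 50.5667 = 672.8936.

DWL = €672.9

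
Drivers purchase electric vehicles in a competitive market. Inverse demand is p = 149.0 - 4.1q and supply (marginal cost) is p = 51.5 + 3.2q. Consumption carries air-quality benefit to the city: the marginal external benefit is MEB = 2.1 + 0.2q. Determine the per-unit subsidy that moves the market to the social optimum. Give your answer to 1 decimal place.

subsidy = 4.9 per unit

Social marginal benefit = demand + MEB = 151.1 - 3.9q.
Set SMB = MC: 151.1 - 3.9q = 51.5 + 3.2q → q* = 14.0282.
The Pigouvian subsidy equals MEB at q*: 2.1 + 0.2×14.0282 = 4.9056.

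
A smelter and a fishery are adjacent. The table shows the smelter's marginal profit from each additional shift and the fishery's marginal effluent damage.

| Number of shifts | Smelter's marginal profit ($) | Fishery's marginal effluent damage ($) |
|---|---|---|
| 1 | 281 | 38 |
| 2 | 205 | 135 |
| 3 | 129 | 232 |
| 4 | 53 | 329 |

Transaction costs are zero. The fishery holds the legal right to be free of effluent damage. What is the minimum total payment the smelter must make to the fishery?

$173

Efficient level: marginal profit ≥ marginal effluent damage through level 2, so k* = 2.
With the fishery holding the right, the smelter must at least compensate total damage at k*: 38 + 135 = 173.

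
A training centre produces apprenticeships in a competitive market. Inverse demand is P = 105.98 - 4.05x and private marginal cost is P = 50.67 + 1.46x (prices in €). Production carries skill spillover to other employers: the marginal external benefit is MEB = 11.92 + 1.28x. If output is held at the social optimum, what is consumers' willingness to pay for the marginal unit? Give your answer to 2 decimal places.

Social marginal cost = private MC − MEB = 38.75 + 0.18x.
Set SMC = demand: 38.75 + 0.18x = 105.98 - 4.05x → x* = 15.8936.
Consumer price on the demand curve at x*: 105.98 − 4.05×15.8936 = 41.6109.

P = €41.61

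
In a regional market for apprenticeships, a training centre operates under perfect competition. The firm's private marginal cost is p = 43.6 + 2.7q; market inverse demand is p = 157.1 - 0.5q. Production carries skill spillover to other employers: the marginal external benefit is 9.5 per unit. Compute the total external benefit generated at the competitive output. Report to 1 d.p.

337.0

Market equilibrium (private): 43.6 + 2.7q = 157.1 - 0.5q → q_m = 35.4688.
Total external benefit = MEB × q_m = 9.5 × 35.4688 = 336.9536.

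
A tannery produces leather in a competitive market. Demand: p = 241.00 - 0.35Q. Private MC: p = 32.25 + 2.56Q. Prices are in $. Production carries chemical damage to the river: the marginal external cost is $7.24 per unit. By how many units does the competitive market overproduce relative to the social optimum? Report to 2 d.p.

2.49 units

Market equilibrium (private): 32.25 + 2.56Q = 241.00 - 0.35Q → Q_m = 71.7354.
Social marginal cost = private MC + MEC = 39.49 + 2.56Q.
Set SMC = demand: 39.49 + 2.56Q = 241.00 - 0.35Q → Q* = 69.2474.
Gap = |71.7354 − 69.2474| = 2.4880.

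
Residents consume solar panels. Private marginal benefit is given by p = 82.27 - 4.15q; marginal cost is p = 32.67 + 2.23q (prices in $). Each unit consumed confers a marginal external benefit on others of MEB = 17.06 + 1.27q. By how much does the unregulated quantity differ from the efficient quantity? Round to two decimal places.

Market equilibrium (private): 32.67 + 2.23q = 82.27 - 4.15q → q_m = 7.7743.
Social marginal benefit = demand + MEB = 99.33 - 2.88q.
Set SMB = MC: 99.33 - 2.88q = 32.67 + 2.23q → q* = 13.0450.
Gap = |7.7743 − 13.0450| = 5.2707.

5.27 units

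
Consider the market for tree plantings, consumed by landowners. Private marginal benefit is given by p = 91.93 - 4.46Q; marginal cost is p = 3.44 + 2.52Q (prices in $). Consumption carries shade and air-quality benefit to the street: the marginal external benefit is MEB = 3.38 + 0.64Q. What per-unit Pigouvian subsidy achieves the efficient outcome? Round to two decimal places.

subsidy = $12.65 per unit

Social marginal benefit = demand + MEB = 95.31 - 3.82Q.
Set SMB = MC: 95.31 - 3.82Q = 3.44 + 2.52Q → Q* = 14.4905.
The Pigouvian subsidy equals MEB at Q*: 3.38 + 0.64×14.4905 = 12.6539.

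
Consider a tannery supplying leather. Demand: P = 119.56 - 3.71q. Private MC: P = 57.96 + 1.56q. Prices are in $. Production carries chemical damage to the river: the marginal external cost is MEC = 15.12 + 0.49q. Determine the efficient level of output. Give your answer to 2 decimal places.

q* = 8.07

Social marginal cost = private MC + MEC = 73.08 + 2.05q.
Set SMC = demand: 73.08 + 2.05q = 119.56 - 3.71q → q* = 8.0694.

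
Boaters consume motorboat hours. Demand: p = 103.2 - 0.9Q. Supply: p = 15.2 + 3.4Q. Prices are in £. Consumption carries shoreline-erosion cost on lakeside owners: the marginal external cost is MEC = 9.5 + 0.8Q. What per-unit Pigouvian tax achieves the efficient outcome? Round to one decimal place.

Social marginal benefit = demand − MEC = 93.7 - 1.7Q.
Set SMB = MC: 93.7 - 1.7Q = 15.2 + 3.4Q → Q* = 15.3922.
The Pigouvian tax equals MEC at Q*: 9.5 + 0.8×15.3922 = 21.8138.

tax = £21.8 per unit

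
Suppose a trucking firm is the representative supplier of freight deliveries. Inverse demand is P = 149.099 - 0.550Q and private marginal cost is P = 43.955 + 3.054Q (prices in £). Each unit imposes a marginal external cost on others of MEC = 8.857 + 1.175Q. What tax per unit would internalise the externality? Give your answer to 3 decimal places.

Social marginal cost = private MC + MEC = 52.812 + 4.229Q.
Set SMC = demand: 52.812 + 4.229Q = 149.099 - 0.550Q → Q* = 20.1479.
The Pigouvian tax equals MEC at Q*: 8.857 + 1.175×20.1479 = 32.5308.

tax = £32.531 per unit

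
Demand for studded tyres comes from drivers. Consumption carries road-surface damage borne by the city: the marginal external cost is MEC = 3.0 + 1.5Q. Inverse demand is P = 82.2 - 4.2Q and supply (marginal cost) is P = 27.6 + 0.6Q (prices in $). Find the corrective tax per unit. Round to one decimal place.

tax = $15.3 per unit

Social marginal benefit = demand − MEC = 79.2 - 5.7Q.
Set SMB = MC: 79.2 - 5.7Q = 27.6 + 0.6Q → Q* = 8.1905.
The Pigouvian tax equals MEC at Q*: 3.0 + 1.5×8.1905 = 15.2858.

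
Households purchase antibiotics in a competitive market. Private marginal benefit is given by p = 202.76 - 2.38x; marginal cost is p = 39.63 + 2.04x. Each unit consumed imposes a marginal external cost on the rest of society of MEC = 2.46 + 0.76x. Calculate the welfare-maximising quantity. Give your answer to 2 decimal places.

Social marginal benefit = demand − MEC = 200.30 - 3.14x.
Set SMB = MC: 200.30 - 3.14x = 39.63 + 2.04x → x* = 31.0174.

x* = 31.02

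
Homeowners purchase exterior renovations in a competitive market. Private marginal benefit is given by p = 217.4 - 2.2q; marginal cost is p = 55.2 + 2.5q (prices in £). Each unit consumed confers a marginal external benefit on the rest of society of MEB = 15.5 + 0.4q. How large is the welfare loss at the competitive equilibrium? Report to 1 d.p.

DWL = £99.9

Market equilibrium (private): 55.2 + 2.5q = 217.4 - 2.2q → q_m = 34.5106.
Social marginal benefit = demand + MEB = 232.9 - 1.8q.
Set SMB = MC: 232.9 - 1.8q = 55.2 + 2.5q → q* = 41.3256.
The loss is the area between SMB and MC from q* to q_m; with linear curves that's a triangle of height MEB(q_m).
DWL = ½ × 6.8150 × 29.3043 = 99.8544.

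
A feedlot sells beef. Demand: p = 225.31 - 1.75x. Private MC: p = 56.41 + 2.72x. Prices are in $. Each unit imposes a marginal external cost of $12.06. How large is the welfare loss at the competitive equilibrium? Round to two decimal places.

DWL = $16.27

Market equilibrium (private): 56.41 + 2.72x = 225.31 - 1.75x → x_m = 37.7852.
Social marginal cost = private MC + MEC = 68.47 + 2.72x.
Set SMC = demand: 68.47 + 2.72x = 225.31 - 1.75x → x* = 35.0872.
Between x* and x_m the wedge SMC − demand runs linearly from 0 to MEC(x_m), so the loss is a triangle.
DWL = ½ × 2.6980 × 12.0600 = 16.2689.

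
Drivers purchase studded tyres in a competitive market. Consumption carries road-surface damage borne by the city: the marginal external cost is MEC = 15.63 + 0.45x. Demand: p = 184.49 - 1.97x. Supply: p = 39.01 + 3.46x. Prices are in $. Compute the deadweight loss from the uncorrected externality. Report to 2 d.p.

Market equilibrium (private): 39.01 + 3.46x = 184.49 - 1.97x → x_m = 26.7919.
Social marginal benefit = demand − MEC = 168.86 - 2.42x.
Set SMB = MC: 168.86 - 2.42x = 39.01 + 3.46x → x* = 22.0833.
Height of the DWL triangle at x_m is MC(x_m) − SMB(x_m) = MEC(x_m) = 27.6864.
DWL = ½ × 4.7086 × 27.6864 = 65.1821.

DWL = $65.18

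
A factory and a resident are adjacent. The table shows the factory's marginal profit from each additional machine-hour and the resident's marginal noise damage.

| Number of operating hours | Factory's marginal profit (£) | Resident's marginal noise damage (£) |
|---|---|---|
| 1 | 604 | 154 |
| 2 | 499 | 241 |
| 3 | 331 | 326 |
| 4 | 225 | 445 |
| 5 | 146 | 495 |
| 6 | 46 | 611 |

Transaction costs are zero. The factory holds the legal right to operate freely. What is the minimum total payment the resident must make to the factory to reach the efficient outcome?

£417

Left alone the factory would choose level 6 (marginal profit stays positive).
Efficient level: k* = 3 (marginal profit ≥ marginal noise damage through 3).
The resident must at least cover the factory's forgone profit from cutting 6→3: 225 + 146 + 46 = 417.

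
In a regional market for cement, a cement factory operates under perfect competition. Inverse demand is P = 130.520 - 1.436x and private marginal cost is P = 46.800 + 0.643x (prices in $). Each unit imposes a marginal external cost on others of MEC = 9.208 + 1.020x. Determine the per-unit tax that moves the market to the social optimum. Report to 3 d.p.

Social marginal cost = private MC + MEC = 56.008 + 1.663x.
Set SMC = demand: 56.008 + 1.663x = 130.520 - 1.436x → x* = 24.0439.
The Pigouvian tax equals MEC at x*: 9.208 + 1.020×24.0439 = 33.7328.

tax = $33.733 per unit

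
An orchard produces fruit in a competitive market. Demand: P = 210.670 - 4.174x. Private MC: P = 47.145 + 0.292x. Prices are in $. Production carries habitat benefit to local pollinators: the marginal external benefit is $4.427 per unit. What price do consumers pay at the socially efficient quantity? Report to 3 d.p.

P = $53.699

Social marginal cost = private MC − MEB = 42.718 + 0.292x.
Set SMC = demand: 42.718 + 0.292x = 210.670 - 4.174x → x* = 37.6068.
Consumer price on the demand curve at x*: 210.670 − 4.174×37.6068 = 53.6992.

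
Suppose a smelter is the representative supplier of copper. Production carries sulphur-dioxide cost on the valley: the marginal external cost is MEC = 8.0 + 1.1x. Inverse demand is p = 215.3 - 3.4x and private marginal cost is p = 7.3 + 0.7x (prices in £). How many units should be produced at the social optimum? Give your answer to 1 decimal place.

x* = 38.5

Social marginal cost = private MC + MEC = 15.3 + 1.8x.
Set SMC = demand: 15.3 + 1.8x = 215.3 - 3.4x → x* = 38.4615.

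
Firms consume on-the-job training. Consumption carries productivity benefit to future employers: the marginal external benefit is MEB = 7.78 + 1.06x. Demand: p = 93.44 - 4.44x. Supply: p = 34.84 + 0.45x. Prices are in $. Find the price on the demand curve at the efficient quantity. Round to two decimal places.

P = $16.49

Social marginal benefit = demand + MEB = 101.22 - 3.38x.
Set SMB = MC: 101.22 - 3.38x = 34.84 + 0.45x → x* = 17.3316.
Consumer price on the demand curve at x*: 93.44 − 4.44×17.3316 = 16.4877.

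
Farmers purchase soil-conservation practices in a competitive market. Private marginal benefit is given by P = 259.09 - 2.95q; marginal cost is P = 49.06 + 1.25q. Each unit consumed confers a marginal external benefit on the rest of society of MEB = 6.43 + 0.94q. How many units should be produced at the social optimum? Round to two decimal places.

Social marginal benefit = demand + MEB = 265.52 - 2.01q.
Set SMB = MC: 265.52 - 2.01q = 49.06 + 1.25q → q* = 66.3988.

q* = 66.40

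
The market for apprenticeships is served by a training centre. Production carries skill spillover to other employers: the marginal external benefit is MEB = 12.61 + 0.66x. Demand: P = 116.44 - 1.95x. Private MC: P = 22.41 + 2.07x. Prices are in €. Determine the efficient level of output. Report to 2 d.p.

Social marginal cost = private MC − MEB = 9.80 + 1.41x.
Set SMC = demand: 9.80 + 1.41x = 116.44 - 1.95x → x* = 31.7381.

x* = 31.74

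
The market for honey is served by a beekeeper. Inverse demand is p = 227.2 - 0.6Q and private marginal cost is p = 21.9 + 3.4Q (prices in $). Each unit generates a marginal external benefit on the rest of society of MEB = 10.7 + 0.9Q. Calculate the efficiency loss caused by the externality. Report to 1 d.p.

DWL = $522.1

Market equilibrium (private): 21.9 + 3.4Q = 227.2 - 0.6Q → Q_m = 51.3250.
Social marginal cost = private MC − MEB = 11.2 + 2.5Q.
Set SMC = demand: 11.2 + 2.5Q = 227.2 - 0.6Q → Q* = 69.6774.
The loss is the area between SMC and demand from Q* to Q_m; with linear curves that's a triangle of height MEB(Q_m).
DWL = ½ × 18.3524 × 56.8925 = 522.0570.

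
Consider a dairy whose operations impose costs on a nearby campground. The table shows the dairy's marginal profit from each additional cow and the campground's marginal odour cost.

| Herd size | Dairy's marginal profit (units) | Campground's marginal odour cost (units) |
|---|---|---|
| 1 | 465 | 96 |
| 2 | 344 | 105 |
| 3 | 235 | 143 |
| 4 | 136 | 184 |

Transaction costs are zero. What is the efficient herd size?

Bargaining reaches the level where marginal profit last exceeds marginal odour cost.
That holds through level 3 (235 ≥ 143) but not at 4 (136 < 184).

3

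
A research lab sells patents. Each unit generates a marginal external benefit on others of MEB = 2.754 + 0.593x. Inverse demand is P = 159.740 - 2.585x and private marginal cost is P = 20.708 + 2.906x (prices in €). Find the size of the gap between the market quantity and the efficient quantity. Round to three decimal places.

3.628 units

Market equilibrium (private): 20.708 + 2.906x = 159.740 - 2.585x → x_m = 25.3200.
Social marginal cost = private MC − MEB = 17.954 + 2.313x.
Set SMC = demand: 17.954 + 2.313x = 159.740 - 2.585x → x* = 28.9477.
Gap = |25.3200 − 28.9477| = 3.6277.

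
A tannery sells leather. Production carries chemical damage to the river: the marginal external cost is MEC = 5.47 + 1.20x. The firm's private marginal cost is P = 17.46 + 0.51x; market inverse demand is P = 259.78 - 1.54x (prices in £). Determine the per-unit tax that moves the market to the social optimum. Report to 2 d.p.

tax = £92.92 per unit

Social marginal cost = private MC + MEC = 22.93 + 1.71x.
Set SMC = demand: 22.93 + 1.71x = 259.78 - 1.54x → x* = 72.8769.
The Pigouvian tax equals MEC at x*: 5.47 + 1.20×72.8769 = 92.9223.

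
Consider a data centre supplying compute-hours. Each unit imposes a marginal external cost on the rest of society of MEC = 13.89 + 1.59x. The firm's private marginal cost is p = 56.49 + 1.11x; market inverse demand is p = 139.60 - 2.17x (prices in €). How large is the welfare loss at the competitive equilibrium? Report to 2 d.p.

Market equilibrium (private): 56.49 + 1.11x = 139.60 - 2.17x → x_m = 25.3384.
Social marginal cost = private MC + MEC = 70.38 + 2.70x.
Set SMC = demand: 70.38 + 2.70x = 139.60 - 2.17x → x* = 14.2136.
The welfare-loss triangle has base |x_m − x*| and height MEC(x_m) (the vertical gap between SMC and demand is zero at x* and MEC at x_m).
DWL = ½ × 11.1248 × 54.1781 = 301.3603.

DWL = €301.36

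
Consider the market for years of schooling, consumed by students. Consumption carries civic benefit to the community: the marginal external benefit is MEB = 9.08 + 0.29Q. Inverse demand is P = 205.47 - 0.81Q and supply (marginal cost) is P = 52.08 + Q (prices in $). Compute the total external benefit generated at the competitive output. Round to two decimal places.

Market equilibrium (private): 52.08 + Q = 205.47 - 0.81Q → Q_m = 84.7459.
Total external benefit = ∫₀^{Q_m} (9.08 + 0.29Q) dQ = 9.08×84.7459 + ½×0.29×84.7459² = 1810.8636.

$1810.86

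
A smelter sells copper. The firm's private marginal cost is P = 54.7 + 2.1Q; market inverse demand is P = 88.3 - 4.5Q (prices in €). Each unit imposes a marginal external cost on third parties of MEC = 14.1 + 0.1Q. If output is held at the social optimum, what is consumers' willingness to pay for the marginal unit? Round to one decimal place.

Social marginal cost = private MC + MEC = 68.8 + 2.2Q.
Set SMC = demand: 68.8 + 2.2Q = 88.3 - 4.5Q → Q* = 2.9104.
Consumer price on the demand curve at Q*: 88.3 − 4.5×2.9104 = 75.2032.

P = €75.2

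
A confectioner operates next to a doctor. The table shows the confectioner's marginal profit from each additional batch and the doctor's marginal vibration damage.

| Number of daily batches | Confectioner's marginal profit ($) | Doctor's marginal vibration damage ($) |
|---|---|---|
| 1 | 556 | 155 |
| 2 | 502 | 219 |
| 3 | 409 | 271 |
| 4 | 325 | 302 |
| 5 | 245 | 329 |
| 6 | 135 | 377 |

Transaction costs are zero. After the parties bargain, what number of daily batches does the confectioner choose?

4

Bargaining reaches the level where marginal profit last exceeds marginal vibration damage.
That holds through level 4 (325 ≥ 302) but not at 5 (245 < 329).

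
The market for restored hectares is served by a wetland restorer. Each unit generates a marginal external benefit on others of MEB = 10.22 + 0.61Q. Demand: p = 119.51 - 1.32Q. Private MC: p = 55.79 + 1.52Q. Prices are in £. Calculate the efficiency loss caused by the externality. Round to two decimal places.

Market equilibrium (private): 55.79 + 1.52Q = 119.51 - 1.32Q → Q_m = 22.4366.
Social marginal cost = private MC − MEB = 45.57 + 0.91Q.
Set SMC = demand: 45.57 + 0.91Q = 119.51 - 1.32Q → Q* = 33.1570.
Height of the DWL triangle at Q_m is demand(Q_m) − SMC(Q_m) = MEB(Q_m) = 23.9063.
DWL = ½ × 10.7204 × 23.9063 = 128.1425.

DWL = £128.14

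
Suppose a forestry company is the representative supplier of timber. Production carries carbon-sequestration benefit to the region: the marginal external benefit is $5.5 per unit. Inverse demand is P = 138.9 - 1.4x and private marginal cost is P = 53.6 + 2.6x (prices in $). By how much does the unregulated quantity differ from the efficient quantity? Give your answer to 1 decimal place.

Market equilibrium (private): 53.6 + 2.6x = 138.9 - 1.4x → x_m = 21.3250.
Social marginal cost = private MC − MEB = 48.1 + 2.6x.
Set SMC = demand: 48.1 + 2.6x = 138.9 - 1.4x → x* = 22.7000.
Gap = |21.3250 − 22.7000| = 1.3750.

1.4 units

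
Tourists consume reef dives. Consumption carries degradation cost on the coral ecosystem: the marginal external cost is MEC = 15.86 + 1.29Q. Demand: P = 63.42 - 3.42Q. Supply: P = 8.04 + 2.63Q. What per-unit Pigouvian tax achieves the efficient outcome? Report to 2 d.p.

Social marginal benefit = demand − MEC = 47.56 - 4.71Q.
Set SMB = MC: 47.56 - 4.71Q = 8.04 + 2.63Q → Q* = 5.3842.
The Pigouvian tax equals MEC at Q*: 15.86 + 1.29×5.3842 = 22.8056.

tax = 22.81 per unit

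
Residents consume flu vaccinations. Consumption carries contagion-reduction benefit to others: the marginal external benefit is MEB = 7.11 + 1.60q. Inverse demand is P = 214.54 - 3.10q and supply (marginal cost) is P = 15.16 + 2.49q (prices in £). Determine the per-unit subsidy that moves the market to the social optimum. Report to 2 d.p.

Social marginal benefit = demand + MEB = 221.65 - 1.50q.
Set SMB = MC: 221.65 - 1.50q = 15.16 + 2.49q → q* = 51.7519.
The Pigouvian subsidy equals MEB at q*: 7.11 + 1.60×51.7519 = 89.9130.

subsidy = £89.91 per unit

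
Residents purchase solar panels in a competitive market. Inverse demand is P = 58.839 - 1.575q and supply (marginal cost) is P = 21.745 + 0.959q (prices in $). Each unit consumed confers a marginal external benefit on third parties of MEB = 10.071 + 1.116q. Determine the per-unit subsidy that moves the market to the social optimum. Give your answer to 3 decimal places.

Social marginal benefit = demand + MEB = 68.910 - 0.459q.
Set SMB = MC: 68.910 - 0.459q = 21.745 + 0.959q → q* = 33.2616.
The Pigouvian subsidy equals MEB at q*: 10.071 + 1.116×33.2616 = 47.1909.

subsidy = $47.191 per unit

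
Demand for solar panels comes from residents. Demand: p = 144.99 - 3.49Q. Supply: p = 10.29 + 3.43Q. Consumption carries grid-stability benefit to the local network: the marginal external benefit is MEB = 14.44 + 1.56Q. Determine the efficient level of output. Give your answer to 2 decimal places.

Social marginal benefit = demand + MEB = 159.43 - 1.93Q.
Set SMB = MC: 159.43 - 1.93Q = 10.29 + 3.43Q → Q* = 27.8246.

Q* = 27.82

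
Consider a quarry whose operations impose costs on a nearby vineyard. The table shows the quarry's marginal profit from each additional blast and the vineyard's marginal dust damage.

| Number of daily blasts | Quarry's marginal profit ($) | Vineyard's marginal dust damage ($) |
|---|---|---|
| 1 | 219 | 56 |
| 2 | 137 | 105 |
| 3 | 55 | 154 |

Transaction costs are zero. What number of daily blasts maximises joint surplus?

2

Bargaining reaches the level where marginal profit last exceeds marginal dust damage.
That holds through level 2 (137 ≥ 105) but not at 3 (55 < 154).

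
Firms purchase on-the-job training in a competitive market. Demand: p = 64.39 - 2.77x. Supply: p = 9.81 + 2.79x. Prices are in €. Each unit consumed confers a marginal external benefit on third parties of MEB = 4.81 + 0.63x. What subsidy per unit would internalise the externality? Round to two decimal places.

Social marginal benefit = demand + MEB = 69.20 - 2.14x.
Set SMB = MC: 69.20 - 2.14x = 9.81 + 2.79x → x* = 12.0467.
The Pigouvian subsidy equals MEB at x*: 4.81 + 0.63×12.0467 = 12.3994.

subsidy = €12.40 per unit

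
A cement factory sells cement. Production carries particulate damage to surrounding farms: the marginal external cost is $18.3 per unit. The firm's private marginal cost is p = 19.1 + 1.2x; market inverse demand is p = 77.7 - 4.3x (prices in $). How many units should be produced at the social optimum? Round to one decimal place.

Social marginal cost = private MC + MEC = 37.4 + 1.2x.
Set SMC = demand: 37.4 + 1.2x = 77.7 - 4.3x → x* = 7.3273.

x* = 7.3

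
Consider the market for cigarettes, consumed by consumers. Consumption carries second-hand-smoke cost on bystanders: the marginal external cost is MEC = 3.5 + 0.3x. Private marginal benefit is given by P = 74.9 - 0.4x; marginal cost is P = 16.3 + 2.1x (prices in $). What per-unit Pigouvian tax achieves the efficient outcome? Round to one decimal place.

tax = $9.4 per unit

Social marginal benefit = demand − MEC = 71.4 - 0.7x.
Set SMB = MC: 71.4 - 0.7x = 16.3 + 2.1x → x* = 19.6786.
The Pigouvian tax equals MEC at x*: 3.5 + 0.3×19.6786 = 9.4036.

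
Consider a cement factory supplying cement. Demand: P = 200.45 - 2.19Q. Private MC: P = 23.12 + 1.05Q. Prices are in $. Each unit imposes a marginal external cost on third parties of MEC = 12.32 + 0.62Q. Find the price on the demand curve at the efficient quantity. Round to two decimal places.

P = $106.83

Social marginal cost = private MC + MEC = 35.44 + 1.67Q.
Set SMC = demand: 35.44 + 1.67Q = 200.45 - 2.19Q → Q* = 42.7487.
Consumer price on the demand curve at Q*: 200.45 − 2.19×42.7487 = 106.8303.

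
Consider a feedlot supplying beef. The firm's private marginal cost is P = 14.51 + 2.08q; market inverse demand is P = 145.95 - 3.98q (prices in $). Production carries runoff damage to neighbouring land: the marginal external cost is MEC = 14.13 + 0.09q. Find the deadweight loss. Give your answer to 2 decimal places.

Market equilibrium (private): 14.51 + 2.08q = 145.95 - 3.98q → q_m = 21.6898.
Social marginal cost = private MC + MEC = 28.64 + 2.17q.
Set SMC = demand: 28.64 + 2.17q = 145.95 - 3.98q → q* = 19.0748.
The loss is the area between SMC and demand from q* to q_m; with linear curves that's a triangle of height MEC(q_m).
DWL = ½ × 2.6150 × 16.0821 = 21.0273.

DWL = $21.03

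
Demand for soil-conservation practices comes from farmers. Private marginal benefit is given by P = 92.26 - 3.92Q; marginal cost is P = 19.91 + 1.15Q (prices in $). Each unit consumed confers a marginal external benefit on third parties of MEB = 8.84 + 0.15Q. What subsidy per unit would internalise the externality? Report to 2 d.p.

subsidy = $11.32 per unit

Social marginal benefit = demand + MEB = 101.10 - 3.77Q.
Set SMB = MC: 101.10 - 3.77Q = 19.91 + 1.15Q → Q* = 16.5020.
The Pigouvian subsidy equals MEB at Q*: 8.84 + 0.15×16.5020 = 11.3153.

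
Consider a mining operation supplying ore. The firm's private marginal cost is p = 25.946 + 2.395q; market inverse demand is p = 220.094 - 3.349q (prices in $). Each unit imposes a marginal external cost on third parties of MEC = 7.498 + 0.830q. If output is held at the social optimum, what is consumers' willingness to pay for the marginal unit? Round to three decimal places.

P = $125.009

Social marginal cost = private MC + MEC = 33.444 + 3.225q.
Set SMC = demand: 33.444 + 3.225q = 220.094 - 3.349q → q* = 28.3922.
Consumer price on the demand curve at q*: 220.094 − 3.349×28.3922 = 125.0085.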